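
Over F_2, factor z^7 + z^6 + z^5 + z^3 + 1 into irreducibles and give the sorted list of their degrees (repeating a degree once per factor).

2, 2, 3

Write f(z) = z^7 + z^6 + z^5 + z^3 + 1.
Roots in F_2: f(0) = 1; f(1) = 1.
Complete factorization: f(z) = (z^2 + z + 1)^2·(z^3 + z^2 + 1).
Factor degrees with multiplicity: 2 + 2 + 3 = 7.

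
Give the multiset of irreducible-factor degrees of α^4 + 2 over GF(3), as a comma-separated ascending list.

1, 1, 2

Write f(α) = α^4 + 2.
Roots in GF(3): f(0) = 2; f(1) = 0 → root; f(2) = 0 → root.
Linear factors from roots: (α + 2), (α + 1).
Complete factorization: f(α) = (α + 1)·(α + 2)·(α^2 + 1).
Factor degrees with multiplicity: 1 + 1 + 2 = 4.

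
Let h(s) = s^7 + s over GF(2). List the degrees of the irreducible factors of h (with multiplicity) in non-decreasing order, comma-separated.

Roots in GF(2): h(0) = 0 → root; h(1) = 0 → root.
Linear factors from roots: (s), (s + 1).
Complete factorization: h(s) = (s)·(s + 1)^2·(s^2 + s + 1)^2.
Factor degrees with multiplicity: 1 + 1 + 1 + 2 + 2 = 7.

1, 1, 1, 2, 2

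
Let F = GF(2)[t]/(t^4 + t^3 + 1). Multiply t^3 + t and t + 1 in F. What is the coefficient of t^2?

Multiply in GF(2)[t]: (t^3 + t)·(t + 1) = t^4 + t^3 + t^2 + t.
Reduce using t^4 ≡ t^3 + 1 (mod t^4 + t^3 + 1).
Reduced: t^2 + t + 1.

1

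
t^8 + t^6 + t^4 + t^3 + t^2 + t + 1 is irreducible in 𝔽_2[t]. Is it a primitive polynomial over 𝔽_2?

Write f(t) = t^8 + t^6 + t^4 + t^3 + t^2 + t + 1.
|GF(2^8)^×| = 2^8 − 1 = 255. Prime factorization: 255 = 3·5·17.
f is primitive ⇔ t has order 255 in GF(2)[t]/(f), i.e. t^(255/q) ≠ 1 for each prime q | 255.
t^(85) mod f = t^4 + t^3 + t.
t^(51) mod f = t^6 + t^3.
t^(15) mod f = t^6 + t + 1.
None equal 1, so t has full order 255; f is primitive.

Yes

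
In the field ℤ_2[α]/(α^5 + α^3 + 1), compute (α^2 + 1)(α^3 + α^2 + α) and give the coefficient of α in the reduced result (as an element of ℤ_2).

Multiply in ℤ_2[α]: (α^2 + 1)·(α^3 + α^2 + α) = α^5 + α^4 + α^2 + α.
Reduce using α^5 ≡ α^3 + 1 (mod α^5 + α^3 + 1).
Reduced: α^4 + α^3 + α^2 + α + 1.

1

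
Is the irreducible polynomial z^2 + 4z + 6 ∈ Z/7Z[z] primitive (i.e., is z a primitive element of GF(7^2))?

No

Write f(z) = z^2 + 4z + 6.
|GF(7^2)^×| = 7^2 − 1 = 48. Prime factorization: 48 = 2^4·3.
f is primitive ⇔ z has order 48 in GF(7)[z]/(f), i.e. z^(48/q) ≠ 1 for each prime q | 48.
z^(24) mod f = 6.
z^(16) mod f = 1
Since z^(16) = 1, the order of z divides 16 < 48; not primitive.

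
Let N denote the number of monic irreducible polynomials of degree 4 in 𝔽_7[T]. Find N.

x^(7^4) − x is the product of all monic irreducibles of degree dividing 4; Möbius inversion gives N = (1/4) Σ μ(4/d)·7^d.
Divisors of 4: 1, 2, 4; μ(4/d) for each: 0, -1, 1.
Σ = − 7^2 + 7^4 = 2352.
N = 2352/4 = 588.

588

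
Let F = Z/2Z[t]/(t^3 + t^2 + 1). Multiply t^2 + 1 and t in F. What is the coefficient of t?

1

Multiply in Z/2Z[t]: (t^2 + 1)·(t) = t^3 + t.
Reduce using t^3 ≡ t^2 + 1 (mod t^3 + t^2 + 1).
Reduced: t^2 + t + 1.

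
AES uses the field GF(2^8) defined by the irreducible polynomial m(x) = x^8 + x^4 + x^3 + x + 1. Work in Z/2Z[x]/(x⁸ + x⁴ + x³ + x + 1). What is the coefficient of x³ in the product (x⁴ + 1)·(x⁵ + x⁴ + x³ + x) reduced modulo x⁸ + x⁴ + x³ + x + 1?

Multiply in Z/2Z[x]: (x⁴ + 1)·(x⁵ + x⁴ + x³ + x) = x⁹ + x⁸ + x⁷ + x⁴ + x³ + x.
Reduce using x⁸ ≡ x⁴ + x³ + x + 1 (mod x⁸ + x⁴ + x³ + x + 1).
Reduced: x⁷ + x⁵ + x⁴ + x² + x + 1.

0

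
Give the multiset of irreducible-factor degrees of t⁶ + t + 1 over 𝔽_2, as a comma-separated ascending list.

Write f(t) = t⁶ + t + 1.
Roots in 𝔽_2: f(0) = 1; f(1) = 1.
Complete factorization: f(t) = (t⁶ + t + 1).
Factor degrees with multiplicity: 6 = 6.

6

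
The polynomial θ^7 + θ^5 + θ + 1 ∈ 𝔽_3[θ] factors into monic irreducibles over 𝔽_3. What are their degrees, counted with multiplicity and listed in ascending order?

Write h(θ) = θ^7 + θ^5 + θ + 1.
Roots in 𝔽_3: h(0) = 1; h(1) = 1; h(2) = 1.
Complete factorization: h(θ) = (θ^7 + θ^5 + θ + 1).
Factor degrees with multiplicity: 7 = 7.

7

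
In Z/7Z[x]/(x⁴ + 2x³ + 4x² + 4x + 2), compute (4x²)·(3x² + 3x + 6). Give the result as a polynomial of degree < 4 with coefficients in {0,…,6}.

2x^3 + 4x^2 + x + 4

Multiply in Z/7Z[x]: (4x²)·(3x² + 3x + 6) = 5x⁴ + 5x³ + 3x².
Reduce using x⁴ ≡ 5x³ + 3x² + 3x + 5 (mod x⁴ + 2x³ + 4x² + 4x + 2).
Reduced: 2x³ + 4x² + x + 4.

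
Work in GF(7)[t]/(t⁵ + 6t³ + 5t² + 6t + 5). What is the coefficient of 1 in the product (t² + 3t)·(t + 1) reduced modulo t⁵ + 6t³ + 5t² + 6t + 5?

Multiply in GF(7)[t]: (t² + 3t)·(t + 1) = t³ + 4t² + 3t.
Reduced: t³ + 4t² + 3t.

0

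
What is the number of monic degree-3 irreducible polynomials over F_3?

8

The number of monic irreducibles of degree 3 over GF(3) is (1/3)·Σ_{d∣3} μ(3/d) 3^d.
Divisors of 3: 1, 3; μ(3/d) for each: -1, 1.
Σ = − 3^1 + 3^3 = 24.
N = 24/3 = 8.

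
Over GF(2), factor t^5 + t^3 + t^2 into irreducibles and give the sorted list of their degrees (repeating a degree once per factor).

1, 1, 3

Write f(t) = t^5 + t^3 + t^2.
Roots in GF(2): f(0) = 0 → root; f(1) = 1.
Linear factors from roots: (t).
Complete factorization: f(t) = (t)^2·(t^3 + t + 1).
Factor degrees with multiplicity: 1 + 1 + 3 = 5.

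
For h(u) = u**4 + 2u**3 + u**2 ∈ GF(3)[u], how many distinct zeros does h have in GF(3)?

2

Evaluate at each of the 3 elements of GF(3):
h(0) = 0 → root; h(1) = 1; h(2) = 0 → root.
Roots: {0, 2}.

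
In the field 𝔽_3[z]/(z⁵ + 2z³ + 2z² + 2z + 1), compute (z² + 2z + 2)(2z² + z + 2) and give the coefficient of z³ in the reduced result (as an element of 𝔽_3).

2

Multiply in 𝔽_3[z]: (z² + 2z + 2)·(2z² + z + 2) = 2z⁴ + 2z³ + 2z² + 1.
Reduced: 2z⁴ + 2z³ + 2z² + 1.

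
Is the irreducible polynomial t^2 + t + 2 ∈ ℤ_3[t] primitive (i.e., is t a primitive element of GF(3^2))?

Write f(t) = t^2 + t + 2.
|GF(3^2)^×| = 3^2 − 1 = 8. Prime factorization: 8 = 2^3.
f is primitive ⇔ t has order 8 in GF(3)[t]/(f), i.e. t^(8/q) ≠ 1 for each prime q | 8.
t^(4) mod f = 2.
None equal 1, so t has full order 8; f is primitive.

Yes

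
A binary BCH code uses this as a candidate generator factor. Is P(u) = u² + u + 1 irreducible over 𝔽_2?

Check for roots in 𝔽_2: P(0) = 1; P(1) = 1.
No roots. A degree-2 polynomial over a field with no linear factor is irreducible.

Yes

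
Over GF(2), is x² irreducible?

Write f(x) = x².
Check for roots in GF(2): f(0) = 0 → root; f(1) = 1.
f(0) = 0, so (x) divides f(x); f is reducible.

No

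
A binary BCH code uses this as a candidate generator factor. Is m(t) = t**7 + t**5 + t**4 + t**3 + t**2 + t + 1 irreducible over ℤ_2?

Yes

Check for roots in ℤ_2: m(0) = 1; m(1) = 1.
No roots, so no linear factors.
Monic irreducibles of degree 2 over GF(2): t**2 + t + 1.
None of them divide m (all give nonzero remainder).
Monic irreducibles of degree 3 over GF(2): t**3 + t + 1, t**3 + t**2 + 1.
None of them divide m (all give nonzero remainder).
No irreducible factor of degree ≤ 3 exists, so m is irreducible over GF(2).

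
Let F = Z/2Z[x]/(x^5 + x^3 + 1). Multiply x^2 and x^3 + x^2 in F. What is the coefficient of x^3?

Multiply in Z/2Z[x]: (x^2)·(x^3 + x^2) = x^5 + x^4.
Reduce using x^5 ≡ x^3 + 1 (mod x^5 + x^3 + 1).
Reduced: x^4 + x^3 + 1.

1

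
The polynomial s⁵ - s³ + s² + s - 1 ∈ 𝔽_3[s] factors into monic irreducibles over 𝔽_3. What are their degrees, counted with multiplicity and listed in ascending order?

Write g(s) = s⁵ - s³ + s² + s - 1.
Roots in 𝔽_3: g(0) = 2; g(1) = 1; g(2) = 2.
Complete factorization: g(s) = (s⁵ - s³ + s² + s - 1).
Factor degrees with multiplicity: 5 = 5.

5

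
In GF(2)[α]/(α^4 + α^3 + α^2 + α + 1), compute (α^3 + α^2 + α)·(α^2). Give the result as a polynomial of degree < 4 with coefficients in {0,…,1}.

α^2 + α

Multiply in GF(2)[α]: (α^3 + α^2 + α)·(α^2) = α^5 + α^4 + α^3.
Reduce using α^4 ≡ α^3 + α^2 + α + 1 (mod α^4 + α^3 + α^2 + α + 1).
Reduced: α^2 + α.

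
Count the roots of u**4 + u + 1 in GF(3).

1

Write g(u) = u**4 + u + 1.
Evaluate at each of the 3 elements of GF(3):
g(0) = 1; g(1) = 0 → root; g(2) = 1.
Roots: {1}.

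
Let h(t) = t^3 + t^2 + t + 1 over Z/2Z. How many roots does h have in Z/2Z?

Evaluate at each of the 2 elements of Z/2Z:
h(0) = 1; h(1) = 0 → root.
Roots: {1}.

1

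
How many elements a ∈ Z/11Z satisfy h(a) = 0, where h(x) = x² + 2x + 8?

2

Evaluate at each of the 11 elements of Z/11Z:
h(0) = 8; h(1) = 0 → root; h(2) = 5; h(3) = 1; h(4) = 10; h(5) = 10; h(6) = 1; h(7) = 5; h(8) = 0 → root; h(9) = 8; h(10) = 7.
Roots: {1, 8}.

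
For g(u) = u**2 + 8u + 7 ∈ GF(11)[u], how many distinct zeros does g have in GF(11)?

Evaluate at each of the 11 elements of GF(11):
g(0) = 7; g(1) = 5; g(2) = 5; g(3) = 7; g(4) = 0 → root; g(5) = 6; g(6) = 3; g(7) = 2; g(8) = 3; g(9) = 6; g(10) = 0 → root.
Roots: {4, 10}.

2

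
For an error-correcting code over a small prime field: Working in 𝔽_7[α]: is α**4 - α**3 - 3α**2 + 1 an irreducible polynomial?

Write P(α) = α**4 - α**3 - 3α**2 + 1.
Check for roots in 𝔽_7: P(0) = 1; P(1) = 5; P(2) = 4; P(3) = 0 → root; P(4) = 5; P(5) = 6; P(6) = 0 → root.
P(3) = 0, so (α − 3) divides P(α); P is reducible.

No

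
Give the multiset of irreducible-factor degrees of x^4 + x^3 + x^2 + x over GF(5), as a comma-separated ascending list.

1, 1, 1, 1

Write f(x) = x^4 + x^3 + x^2 + x.
Roots in GF(5): f(0) = 0 → root; f(1) = 4; f(2) = 0 → root; f(3) = 0 → root; f(4) = 0 → root.
Linear factors from roots: (x), (x - 2), (x + 2), (x + 1).
Complete factorization: f(x) = (x)·(x + 1)·(x + 2)·(x - 2).
Factor degrees with multiplicity: 1 + 1 + 1 + 1 = 4.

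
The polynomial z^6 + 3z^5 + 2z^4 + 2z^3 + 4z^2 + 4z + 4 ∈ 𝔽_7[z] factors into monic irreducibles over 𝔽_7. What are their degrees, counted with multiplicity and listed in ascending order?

6

Write h(z) = z^6 + 3z^5 + 2z^4 + 2z^3 + 4z^2 + 4z + 4.
Complete factorization: h(z) = (z^6 + 3z^5 + 2z^4 + 2z^3 + 4z^2 + 4z + 4).
Factor degrees with multiplicity: 6 = 6.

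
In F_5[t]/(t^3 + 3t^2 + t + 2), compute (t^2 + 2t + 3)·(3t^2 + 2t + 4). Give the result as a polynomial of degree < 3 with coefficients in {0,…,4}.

2t^2 + 4t + 4

Multiply in F_5[t]: (t^2 + 2t + 3)·(3t^2 + 2t + 4) = 3t^4 + 3t^3 + 2t^2 + 4t + 2.
Reduce using t^3 ≡ 2t^2 + 4t + 3 (mod t^3 + 3t^2 + t + 2).
Reduced: 2t^2 + 4t + 4.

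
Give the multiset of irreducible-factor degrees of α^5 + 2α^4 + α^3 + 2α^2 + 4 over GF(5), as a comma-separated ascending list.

1, 1, 3

Write g(α) = α^5 + 2α^4 + α^3 + 2α^2 + 4.
Roots in GF(5): g(0) = 4; g(1) = 0 → root; g(2) = 4; g(3) = 4; g(4) = 1.
Linear factors from roots: (α + 4).
Complete factorization: g(α) = (α + 4)^2·(α^3 + 4α^2 + 3α + 4).
Factor degrees with multiplicity: 1 + 1 + 3 = 5.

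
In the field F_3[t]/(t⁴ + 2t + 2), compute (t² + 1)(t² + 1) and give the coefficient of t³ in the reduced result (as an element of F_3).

0

Multiply in F_3[t]: (t² + 1)·(t² + 1) = t⁴ + 2t² + 1.
Reduce using t⁴ ≡ t + 1 (mod t⁴ + 2t + 2).
Reduced: 2t² + t + 2.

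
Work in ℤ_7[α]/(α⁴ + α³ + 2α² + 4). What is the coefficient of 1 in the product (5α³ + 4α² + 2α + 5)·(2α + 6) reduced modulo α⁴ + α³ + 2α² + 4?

4

Multiply in ℤ_7[α]: (5α³ + 4α² + 2α + 5)·(2α + 6) = 3α⁴ + 3α³ + α + 2.
Reduce using α⁴ ≡ 6α³ + 5α² + 3 (mod α⁴ + α³ + 2α² + 4).
Reduced: α² + α + 4.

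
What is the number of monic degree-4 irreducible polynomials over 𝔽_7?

588

The number of monic irreducibles of degree 4 over GF(7) is (1/4)·Σ_{d∣4} μ(4/d) 7^d.
Divisors of 4: 1, 2, 4; μ(4/d) for each: 0, -1, 1.
Σ = − 7^2 + 7^4 = 2352.
N = 2352/4 = 588.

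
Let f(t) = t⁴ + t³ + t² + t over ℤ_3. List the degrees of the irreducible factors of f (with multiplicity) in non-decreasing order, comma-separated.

1, 1, 2

Roots in ℤ_3: f(0) = 0 → root; f(1) = 1; f(2) = 0 → root.
Linear factors from roots: (t), (t + 1).
Complete factorization: f(t) = (t)·(t + 1)·(t² + 1).
Factor degrees with multiplicity: 1 + 1 + 2 = 4.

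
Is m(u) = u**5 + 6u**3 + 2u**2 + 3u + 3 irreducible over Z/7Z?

Yes

Check for roots in Z/7Z: m(0) = 3; m(1) = 1; m(2) = 6; m(3) = 1; m(4) = 6; m(5) = 2; m(6) = 2.
No roots, so no linear factors.
Degree-2 irreducible divisors: test the 21 monic irreducibles of degree 2 over GF(7).
None of them divide m (all give nonzero remainder).
No irreducible factor of degree ≤ 2 exists, so m is irreducible over GF(7).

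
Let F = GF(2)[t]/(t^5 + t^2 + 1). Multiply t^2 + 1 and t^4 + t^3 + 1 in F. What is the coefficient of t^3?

Multiply in GF(2)[t]: (t^2 + 1)·(t^4 + t^3 + 1) = t^6 + t^5 + t^4 + t^3 + t^2 + 1.
Reduce using t^5 ≡ t^2 + 1 (mod t^5 + t^2 + 1).
Reduced: t^4 + t.

0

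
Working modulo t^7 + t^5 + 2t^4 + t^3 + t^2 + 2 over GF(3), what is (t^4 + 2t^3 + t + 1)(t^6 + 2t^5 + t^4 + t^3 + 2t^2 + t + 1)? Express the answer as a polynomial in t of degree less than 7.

Multiply in GF(3)[t]: (t^4 + 2t^3 + t + 1)·(t^6 + 2t^5 + t^4 + t^3 + 2t^2 + t + 1) = t^10 + t^9 + 2t^8 + t^7 + t^6 + 2t^5 + 2t^4 + 2t^3 + 2t + 1.
Reduce using t^7 ≡ 2t^5 + t^4 + 2t^3 + 2t^2 + 1 (mod t^7 + t^5 + 2t^4 + t^3 + t^2 + 2).
Reduced: t^4 + t^3 + 2.

t^4 + t^3 + 2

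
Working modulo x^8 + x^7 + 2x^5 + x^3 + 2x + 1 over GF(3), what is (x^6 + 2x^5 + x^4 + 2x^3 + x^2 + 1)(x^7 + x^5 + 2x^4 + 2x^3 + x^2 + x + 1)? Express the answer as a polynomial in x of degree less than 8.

x^7 + x^6 + 2x^5 + x^3 + 2x^2 + x + 1

Multiply in GF(3)[x]: (x^6 + 2x^5 + x^4 + 2x^3 + x^2 + 1)·(x^7 + x^5 + 2x^4 + 2x^3 + x^2 + x + 1) = x^13 + 2x^12 + 2x^11 + 2x^9 + 2x^7 + x^6 + 2x^5 + 2x^3 + 2x^2 + x + 1.
Reduce using x^8 ≡ 2x^7 + x^5 + 2x^3 + x + 2 (mod x^8 + x^7 + 2x^5 + x^3 + 2x + 1).
Reduced: x^7 + x^6 + 2x^5 + x^3 + 2x^2 + x + 1.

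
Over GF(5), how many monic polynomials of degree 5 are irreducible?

624

Gauss's count: N_{5}(5) = (1/5) Σ_{d|5} μ(5/d)·5^d.
Divisors of 5: 1, 5; μ(5/d) for each: -1, 1.
Σ = − 5^1 + 5^5 = 3120.
N = 3120/5 = 624.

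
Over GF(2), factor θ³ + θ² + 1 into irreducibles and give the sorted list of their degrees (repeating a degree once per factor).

Write g(θ) = θ³ + θ² + 1.
Roots in GF(2): g(0) = 1; g(1) = 1.
Complete factorization: g(θ) = (θ³ + θ² + 1).
Factor degrees with multiplicity: 3 = 3.

3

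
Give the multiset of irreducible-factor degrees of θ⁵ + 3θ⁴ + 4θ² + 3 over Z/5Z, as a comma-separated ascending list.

Write f(θ) = θ⁵ + 3θ⁴ + 4θ² + 3.
Roots in Z/5Z: f(0) = 3; f(1) = 1; f(2) = 4; f(3) = 0 → root; f(4) = 4.
Linear factors from roots: (θ + 2).
Complete factorization: f(θ) = (θ + 2)·(θ² + 2θ + 4)·(θ² + 4θ + 1).
Factor degrees with multiplicity: 1 + 2 + 2 = 5.

1, 2, 2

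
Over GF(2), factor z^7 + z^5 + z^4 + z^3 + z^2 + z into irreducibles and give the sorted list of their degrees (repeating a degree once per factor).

1, 1, 1, 4

Write g(z) = z^7 + z^5 + z^4 + z^3 + z^2 + z.
Roots in GF(2): g(0) = 0 → root; g(1) = 0 → root.
Linear factors from roots: (z), (z + 1).
Complete factorization: g(z) = (z)·(z + 1)^2·(z^4 + z + 1).
Factor degrees with multiplicity: 1 + 1 + 1 + 4 = 7.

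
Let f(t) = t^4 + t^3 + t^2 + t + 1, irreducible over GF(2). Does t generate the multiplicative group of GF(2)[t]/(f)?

|GF(2^4)^×| = 2^4 − 1 = 15. Prime factorization: 15 = 3·5.
f is primitive ⇔ t has order 15 in GF(2)[t]/(f), i.e. t^(15/q) ≠ 1 for each prime q | 15.
t^(5) mod f = 1
t^(3) mod f = t^3.
Since t^(5) = 1, the order of t divides 5 < 15; not primitive.

No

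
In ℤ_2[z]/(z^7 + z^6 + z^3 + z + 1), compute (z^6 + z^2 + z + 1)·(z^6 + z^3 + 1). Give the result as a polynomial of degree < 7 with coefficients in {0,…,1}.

Multiply in ℤ_2[z]: (z^6 + z^2 + z + 1)·(z^6 + z^3 + 1) = z^12 + z^9 + z^8 + z^7 + z^5 + z^4 + z^3 + z^2 + z + 1.
Reduce using z^7 ≡ z^6 + z^3 + z + 1 (mod z^7 + z^6 + z^3 + z + 1).
Reduced: z^5 + z^4 + z^2 + z + 1.

z^5 + z^4 + z^2 + z + 1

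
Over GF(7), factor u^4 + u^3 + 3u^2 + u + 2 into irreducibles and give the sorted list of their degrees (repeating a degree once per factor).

Write g(u) = u^4 + u^3 + 3u^2 + u + 2.
Linear factors from roots: (u + 4).
Complete factorization: g(u) = (u + 4)^2·(u^2 + 1).
Factor degrees with multiplicity: 1 + 1 + 2 = 4.

1, 1, 2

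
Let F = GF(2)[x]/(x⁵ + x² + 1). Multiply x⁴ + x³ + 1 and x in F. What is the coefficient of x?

Multiply in GF(2)[x]: (x⁴ + x³ + 1)·(x) = x⁵ + x⁴ + x.
Reduce using x⁵ ≡ x² + 1 (mod x⁵ + x² + 1).
Reduced: x⁴ + x² + x + 1.

1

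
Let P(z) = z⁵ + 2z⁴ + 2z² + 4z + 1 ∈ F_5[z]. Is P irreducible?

Check for roots in F_5: P(0) = 1; P(1) = 0 → root; P(2) = 1; P(3) = 1; P(4) = 0 → root.
P(1) = 0, so (z − 1) divides P(z); P is reducible.

No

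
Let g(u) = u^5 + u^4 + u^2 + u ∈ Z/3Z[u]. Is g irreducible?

No

Check for roots in Z/3Z: g(0) = 0 → root; g(1) = 1; g(2) = 0 → root.
g(0) = 0, so (u) divides g(u); g is reducible.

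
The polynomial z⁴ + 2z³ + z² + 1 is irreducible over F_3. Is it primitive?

No

Write f(z) = z⁴ + 2z³ + z² + 1.
|GF(3^4)^×| = 3^4 − 1 = 80. Prime factorization: 80 = 2^4·5.
f is primitive ⇔ z has order 80 in GF(3)[z]/(f), i.e. z^(80/q) ≠ 1 for each prime q | 80.
z^(40) mod f = 1
z^(16) mod f = z³ + z² + 2z.
Since z^(40) = 1, the order of z divides 40 < 80; not primitive.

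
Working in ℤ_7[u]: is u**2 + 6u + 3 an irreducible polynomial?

Yes

Write P(u) = u**2 + 6u + 3.
Check for roots in ℤ_7: P(0) = 3; P(1) = 3; P(2) = 5; P(3) = 2; P(4) = 1; P(5) = 2; P(6) = 5.
No roots. A degree-2 polynomial over a field with no linear factor is irreducible.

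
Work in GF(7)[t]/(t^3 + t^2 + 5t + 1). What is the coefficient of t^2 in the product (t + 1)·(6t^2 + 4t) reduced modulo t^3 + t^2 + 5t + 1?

4

Multiply in GF(7)[t]: (t + 1)·(6t^2 + 4t) = 6t^3 + 3t^2 + 4t.
Reduce using t^3 ≡ 6t^2 + 2t + 6 (mod t^3 + t^2 + 5t + 1).
Reduced: 4t^2 + 2t + 1.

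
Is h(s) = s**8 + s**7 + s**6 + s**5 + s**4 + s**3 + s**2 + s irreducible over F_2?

No

Check for roots in F_2: h(0) = 0 → root; h(1) = 0 → root.
h(0) = 0, so (s) divides h(s); h is reducible.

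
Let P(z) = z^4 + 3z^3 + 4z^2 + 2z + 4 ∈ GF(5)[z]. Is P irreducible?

Yes

Check for roots in GF(5): P(0) = 4; P(1) = 4; P(2) = 4; P(3) = 3; P(4) = 4.
No roots, so no linear factors.
Degree-2 irreducible divisors: test the 10 monic irreducibles of degree 2 over GF(5).
None of them divide P (all give nonzero remainder).
No irreducible factor of degree ≤ 2 exists, so P is irreducible over GF(5).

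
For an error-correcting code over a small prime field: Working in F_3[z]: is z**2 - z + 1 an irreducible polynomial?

Write h(z) = z**2 - z + 1.
Check for roots in F_3: h(0) = 1; h(1) = 1; h(2) = 0 → root.
h(2) = 0, so (z − 2) divides h(z); h is reducible.

No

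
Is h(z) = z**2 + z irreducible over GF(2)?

No

Check for roots in GF(2): h(0) = 0 → root; h(1) = 0 → root.
h(0) = 0, so (z) divides h(z); h is reducible.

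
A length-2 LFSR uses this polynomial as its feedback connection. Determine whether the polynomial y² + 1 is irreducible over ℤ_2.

Write h(y) = y² + 1.
Check for roots in ℤ_2: h(0) = 1; h(1) = 0 → root.
h(1) = 0, so (y − 1) divides h(y); h is reducible.

No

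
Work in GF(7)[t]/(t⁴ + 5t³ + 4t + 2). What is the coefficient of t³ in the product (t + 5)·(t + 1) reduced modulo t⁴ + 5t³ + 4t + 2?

0

Multiply in GF(7)[t]: (t + 5)·(t + 1) = t² + 6t + 5.
Reduced: t² + 6t + 5.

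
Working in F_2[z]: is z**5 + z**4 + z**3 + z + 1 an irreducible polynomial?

Write g(z) = z**5 + z**4 + z**3 + z + 1.
Check for roots in F_2: g(0) = 1; g(1) = 1.
No roots, so no linear factors.
Monic irreducibles of degree 2 over GF(2): z**2 + z + 1.
None of them divide g (all give nonzero remainder).
No irreducible factor of degree ≤ 2 exists, so g is irreducible over GF(2).

Yes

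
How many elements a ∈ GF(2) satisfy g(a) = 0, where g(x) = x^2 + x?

2

Evaluate at each of the 2 elements of GF(2):
g(0) = 0 → root; g(1) = 0 → root.
Roots: {0, 1}.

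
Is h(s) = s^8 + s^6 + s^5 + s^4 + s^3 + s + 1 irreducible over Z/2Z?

Check for roots in Z/2Z: h(0) = 1; h(1) = 1.
No roots, so no linear factors.
Monic irreducibles of degree 2 over GF(2): s^2 + s + 1.
None of them divide h (all give nonzero remainder).
Monic irreducibles of degree 3 over GF(2): s^3 + s + 1, s^3 + s^2 + 1.
None of them divide h (all give nonzero remainder).
Monic irreducibles of degree 4 over GF(2): s^4 + s + 1, s^4 + s^3 + 1, s^4 + s^3 + s^2 + s + 1.
None of them divide h (all give nonzero remainder).
No irreducible factor of degree ≤ 4 exists, so h is irreducible over GF(2).

Yes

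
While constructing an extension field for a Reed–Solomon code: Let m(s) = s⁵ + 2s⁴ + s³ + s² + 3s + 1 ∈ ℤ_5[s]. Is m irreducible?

Yes

Check for roots in ℤ_5: m(0) = 1; m(1) = 4; m(2) = 3; m(3) = 1; m(4) = 4.
No roots, so no linear factors.
Degree-2 irreducible divisors: test the 10 monic irreducibles of degree 2 over GF(5).
None of them divide m (all give nonzero remainder).
No irreducible factor of degree ≤ 2 exists, so m is irreducible over GF(5).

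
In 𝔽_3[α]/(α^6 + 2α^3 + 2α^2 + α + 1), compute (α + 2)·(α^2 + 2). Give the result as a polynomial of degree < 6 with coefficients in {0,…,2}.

Multiply in 𝔽_3[α]: (α + 2)·(α^2 + 2) = α^3 + 2α^2 + 2α + 1.
Reduced: α^3 + 2α^2 + 2α + 1.

α^3 + 2α^2 + 2α + 1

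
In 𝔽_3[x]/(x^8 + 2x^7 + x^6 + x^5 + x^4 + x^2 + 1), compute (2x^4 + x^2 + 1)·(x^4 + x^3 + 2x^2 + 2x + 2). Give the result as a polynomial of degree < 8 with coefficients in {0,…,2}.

Multiply in 𝔽_3[x]: (2x^4 + x^2 + 1)·(x^4 + x^3 + 2x^2 + 2x + 2) = 2x^8 + 2x^7 + 2x^6 + 2x^5 + x^4 + x^2 + 2x + 2.
Reduce using x^8 ≡ x^7 + 2x^6 + 2x^5 + 2x^4 + 2x^2 + 2 (mod x^8 + 2x^7 + x^6 + x^5 + x^4 + x^2 + 1).
Reduced: x^7 + 2x^4 + 2x^2 + 2x.

x^7 + 2x^4 + 2x^2 + 2x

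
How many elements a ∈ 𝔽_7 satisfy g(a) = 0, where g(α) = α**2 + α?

2

Evaluate at each of the 7 elements of 𝔽_7:
g(0) = 0 → root; g(1) = 2; g(2) = 6; g(3) = 5; g(4) = 6; g(5) = 2; g(6) = 0 → root.
Roots: {0, 6}.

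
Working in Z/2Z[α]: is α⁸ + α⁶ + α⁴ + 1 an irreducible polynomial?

No

Write m(α) = α⁸ + α⁶ + α⁴ + 1.
Check for roots in Z/2Z: m(0) = 1; m(1) = 0 → root.
m(1) = 0, so (α − 1) divides m(α); m is reducible.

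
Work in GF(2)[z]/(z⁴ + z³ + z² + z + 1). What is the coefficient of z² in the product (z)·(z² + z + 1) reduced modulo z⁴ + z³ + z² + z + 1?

1

Multiply in GF(2)[z]: (z)·(z² + z + 1) = z³ + z² + z.
Reduced: z³ + z² + z.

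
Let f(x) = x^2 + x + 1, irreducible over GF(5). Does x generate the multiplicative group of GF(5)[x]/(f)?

No

|GF(5^2)^×| = 5^2 − 1 = 24. Prime factorization: 24 = 2^3·3.
f is primitive ⇔ x has order 24 in GF(5)[x]/(f), i.e. x^(24/q) ≠ 1 for each prime q | 24.
x^(12) mod f = 1
x^(8) mod f = 4x + 4.
Since x^(12) = 1, the order of x divides 12 < 24; not primitive.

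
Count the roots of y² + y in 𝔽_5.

Write h(y) = y² + y.
Evaluate at each of the 5 elements of 𝔽_5:
h(0) = 0 → root; h(1) = 2; h(2) = 1; h(3) = 2; h(4) = 0 → root.
Roots: {0, 4}.

2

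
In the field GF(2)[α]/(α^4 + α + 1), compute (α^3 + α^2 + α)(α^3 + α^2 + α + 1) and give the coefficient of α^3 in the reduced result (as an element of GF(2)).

Multiply in GF(2)[α]: (α^3 + α^2 + α)·(α^3 + α^2 + α + 1) = α^6 + α^4 + α^3 + α.
Reduce using α^4 ≡ α + 1 (mod α^4 + α + 1).
Reduced: α^2 + 1.

0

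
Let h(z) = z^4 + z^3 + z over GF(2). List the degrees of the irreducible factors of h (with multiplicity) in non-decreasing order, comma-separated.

Roots in GF(2): h(0) = 0 → root; h(1) = 1.
Linear factors from roots: (z).
Complete factorization: h(z) = (z)·(z^3 + z^2 + 1).
Factor degrees with multiplicity: 1 + 3 = 4.

1, 3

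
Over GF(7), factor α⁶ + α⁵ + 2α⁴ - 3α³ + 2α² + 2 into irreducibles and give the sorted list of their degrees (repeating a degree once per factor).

1, 1, 2, 2

Write g(α) = α⁶ + α⁵ + 2α⁴ - 3α³ + 2α² + 2.
Linear factors from roots: (α + 3), (α + 2).
Complete factorization: g(α) = (α + 2)·(α + 3)·(α² + α - 3)·(α² + 2α + 3).
Factor degrees with multiplicity: 1 + 1 + 2 + 2 = 6.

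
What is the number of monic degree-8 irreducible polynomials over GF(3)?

The number of monic irreducibles of degree 8 over GF(3) is (1/8)·Σ_{d∣8} μ(8/d) 3^d.
Divisors of 8: 1, 2, 4, 8; μ(8/d) for each: 0, 0, -1, 1.
Σ = − 3^4 + 3^8 = 6480.
N = 6480/8 = 810.

810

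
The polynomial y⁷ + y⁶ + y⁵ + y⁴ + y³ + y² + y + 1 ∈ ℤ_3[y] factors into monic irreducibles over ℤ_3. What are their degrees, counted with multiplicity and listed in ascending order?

1, 2, 2, 2

Write h(y) = y⁷ + y⁶ + y⁵ + y⁴ + y³ + y² + y + 1.
Roots in ℤ_3: h(0) = 1; h(1) = 2; h(2) = 0 → root.
Linear factors from roots: (y + 1).
Complete factorization: h(y) = (y + 1)·(y² + 1)·(y² + y - 1)·(y² - y - 1).
Factor degrees with multiplicity: 1 + 2 + 2 + 2 = 7.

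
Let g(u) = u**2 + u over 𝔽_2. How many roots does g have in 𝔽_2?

2

Evaluate at each of the 2 elements of 𝔽_2:
g(0) = 0 → root; g(1) = 0 → root.
Roots: {0, 1}.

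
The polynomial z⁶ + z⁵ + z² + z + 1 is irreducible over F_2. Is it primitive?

Yes

Write f(z) = z⁶ + z⁵ + z² + z + 1.
|GF(2^6)^×| = 2^6 − 1 = 63. Prime factorization: 63 = 3^2·7.
f is primitive ⇔ z has order 63 in GF(2)[z]/(f), i.e. z^(63/q) ≠ 1 for each prime q | 63.
z^(21) mod f = z⁵ + z³ + z².
z^(9) mod f = z³ + z² + 1.
None equal 1, so z has full order 63; f is primitive.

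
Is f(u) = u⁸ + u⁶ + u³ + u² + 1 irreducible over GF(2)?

Check for roots in GF(2): f(0) = 1; f(1) = 1.
No roots, so no linear factors.
Monic irreducibles of degree 2 over GF(2): u² + u + 1.
None of them divide f (all give nonzero remainder).
Monic irreducibles of degree 3 over GF(2): u³ + u + 1, u³ + u² + 1.
None of them divide f (all give nonzero remainder).
Monic irreducibles of degree 4 over GF(2): u⁴ + u + 1, u⁴ + u³ + 1, u⁴ + u³ + u² + u + 1.
None of them divide f (all give nonzero remainder).
No irreducible factor of degree ≤ 4 exists, so f is irreducible over GF(2).

Yes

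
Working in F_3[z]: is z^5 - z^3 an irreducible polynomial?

Write h(z) = z^5 - z^3.
Check for roots in F_3: h(0) = 0 → root; h(1) = 0 → root; h(2) = 0 → root.
h(0) = 0, so (z) divides h(z); h is reducible.

No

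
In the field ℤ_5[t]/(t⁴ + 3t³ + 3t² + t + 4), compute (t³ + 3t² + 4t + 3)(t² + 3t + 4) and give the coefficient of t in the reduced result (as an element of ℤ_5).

Multiply in ℤ_5[t]: (t³ + 3t² + 4t + 3)·(t² + 3t + 4) = t⁵ + t⁴ + 2t³ + 2t² + 2.
Reduce using t⁴ ≡ 2t³ + 2t² + 4t + 1 (mod t⁴ + 3t³ + 3t² + t + 4).
Reduced: 2t² + 3t.

3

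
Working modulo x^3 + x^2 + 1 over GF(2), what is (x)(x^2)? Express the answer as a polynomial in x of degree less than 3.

x^2 + 1

Multiply in GF(2)[x]: (x)·(x^2) = x^3.
Reduce using x^3 ≡ x^2 + 1 (mod x^3 + x^2 + 1).
Reduced: x^2 + 1.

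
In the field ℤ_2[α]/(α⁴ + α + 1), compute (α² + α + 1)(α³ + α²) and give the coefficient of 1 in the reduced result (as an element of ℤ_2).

0

Multiply in ℤ_2[α]: (α² + α + 1)·(α³ + α²) = α⁵ + α².
Reduce using α⁴ ≡ α + 1 (mod α⁴ + α + 1).
Reduced: α.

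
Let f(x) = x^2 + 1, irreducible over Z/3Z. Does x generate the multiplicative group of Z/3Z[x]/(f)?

|GF(3^2)^×| = 3^2 − 1 = 8. Prime factorization: 8 = 2^3.
f is primitive ⇔ x has order 8 in GF(3)[x]/(f), i.e. x^(8/q) ≠ 1 for each prime q | 8.
x^(4) mod f = 1
Since x^(4) = 1, the order of x divides 4 < 8; not primitive.

No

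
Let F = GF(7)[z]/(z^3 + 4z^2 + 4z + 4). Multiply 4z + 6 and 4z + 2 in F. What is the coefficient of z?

4

Multiply in GF(7)[z]: (4z + 6)·(4z + 2) = 2z^2 + 4z + 5.
Reduced: 2z^2 + 4z + 5.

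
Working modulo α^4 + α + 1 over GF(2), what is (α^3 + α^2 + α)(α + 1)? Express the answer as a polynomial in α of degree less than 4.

1

Multiply in GF(2)[α]: (α^3 + α^2 + α)·(α + 1) = α^4 + α.
Reduce using α^4 ≡ α + 1 (mod α^4 + α + 1).
Reduced: 1.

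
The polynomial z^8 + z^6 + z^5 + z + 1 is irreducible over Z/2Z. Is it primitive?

Yes

Write f(z) = z^8 + z^6 + z^5 + z + 1.
|GF(2^8)^×| = 2^8 − 1 = 255. Prime factorization: 255 = 3·5·17.
f is primitive ⇔ z has order 255 in GF(2)[z]/(f), i.e. z^(255/q) ≠ 1 for each prime q | 255.
z^(85) mod f = z^7 + z^6 + z^5 + z^4.
z^(51) mod f = z^4 + z.
z^(15) mod f = z^7 + z^6 + z^3.
None equal 1, so z has full order 255; f is primitive.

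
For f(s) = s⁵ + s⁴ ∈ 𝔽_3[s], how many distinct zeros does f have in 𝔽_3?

Evaluate at each of the 3 elements of 𝔽_3:
f(0) = 0 → root; f(1) = 2; f(2) = 0 → root.
Roots: {0, 2}.

2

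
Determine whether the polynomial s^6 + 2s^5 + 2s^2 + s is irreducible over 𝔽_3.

No

Write h(s) = s^6 + 2s^5 + 2s^2 + s.
Check for roots in 𝔽_3: h(0) = 0 → root; h(1) = 0 → root; h(2) = 0 → root.
h(0) = 0, so (s) divides h(s); h is reducible.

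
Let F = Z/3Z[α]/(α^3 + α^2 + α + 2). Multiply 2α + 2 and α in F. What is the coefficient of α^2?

2

Multiply in Z/3Z[α]: (2α + 2)·(α) = 2α^2 + 2α.
Reduced: 2α^2 + 2α.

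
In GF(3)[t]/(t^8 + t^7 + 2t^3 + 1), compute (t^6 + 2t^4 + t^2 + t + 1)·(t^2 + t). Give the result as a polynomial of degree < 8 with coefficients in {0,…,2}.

2t^6 + 2t^5 + t^4 + 2t^2 + t + 2

Multiply in GF(3)[t]: (t^6 + 2t^4 + t^2 + t + 1)·(t^2 + t) = t^8 + t^7 + 2t^6 + 2t^5 + t^4 + 2t^3 + 2t^2 + t.
Reduce using t^8 ≡ 2t^7 + t^3 + 2 (mod t^8 + t^7 + 2t^3 + 1).
Reduced: 2t^6 + 2t^5 + t^4 + 2t^2 + t + 2.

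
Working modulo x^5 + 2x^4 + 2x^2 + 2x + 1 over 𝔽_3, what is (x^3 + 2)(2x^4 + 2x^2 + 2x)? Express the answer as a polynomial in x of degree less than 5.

Multiply in 𝔽_3[x]: (x^3 + 2)·(2x^4 + 2x^2 + 2x) = 2x^7 + 2x^5 + x^2 + x.
Reduce using x^5 ≡ x^4 + x^2 + x + 2 (mod x^5 + 2x^4 + 2x^2 + 2x + 1).
Reduced: x^3 + 2x^2 + 2.

x^3 + 2x^2 + 2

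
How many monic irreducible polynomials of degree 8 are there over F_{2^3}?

Gauss's count: N_{8}(8) = (1/8) Σ_{d|8} μ(8/d)·8^d.
Divisors of 8: 1, 2, 4, 8; μ(8/d) for each: 0, 0, -1, 1.
Σ = − 8^4 + 8^8 = 16773120.
N = 16773120/8 = 2096640.

2096640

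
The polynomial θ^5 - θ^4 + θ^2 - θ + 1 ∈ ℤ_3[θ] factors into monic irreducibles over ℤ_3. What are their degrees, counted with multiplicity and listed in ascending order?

Write f(θ) = θ^5 - θ^4 + θ^2 - θ + 1.
Roots in ℤ_3: f(0) = 1; f(1) = 1; f(2) = 1.
Complete factorization: f(θ) = (θ^2 + θ - 1)·(θ^3 + θ^2 - 1).
Factor degrees with multiplicity: 2 + 3 = 5.

2, 3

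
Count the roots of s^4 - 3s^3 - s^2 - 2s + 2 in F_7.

Write h(s) = s^4 - 3s^3 - s^2 - 2s + 2.
Evaluate at each of the 7 elements of F_7:
h(0) = 2; h(1) = 4; h(2) = 0 → root; h(3) = 1; h(4) = 0 → root; h(5) = 0 → root; h(6) = 0 → root.
Roots: {2, 4, 5, 6}.

4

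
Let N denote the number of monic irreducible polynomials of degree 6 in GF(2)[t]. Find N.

x^(2^6) − x is the product of all monic irreducibles of degree dividing 6; Möbius inversion gives N = (1/6) Σ μ(6/d)·2^d.
Divisors of 6: 1, 2, 3, 6; μ(6/d) for each: 1, -1, -1, 1.
Σ = 2^1 − 2^2 − 2^3 + 2^6 = 54.
N = 54/6 = 9.

9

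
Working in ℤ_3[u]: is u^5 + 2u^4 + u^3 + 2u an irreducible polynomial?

No

Write f(u) = u^5 + 2u^4 + u^3 + 2u.
Check for roots in ℤ_3: f(0) = 0 → root; f(1) = 0 → root; f(2) = 1.
f(0) = 0, so (u) divides f(u); f is reducible.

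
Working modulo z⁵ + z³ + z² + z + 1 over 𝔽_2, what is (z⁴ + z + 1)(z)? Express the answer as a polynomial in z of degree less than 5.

Multiply in 𝔽_2[z]: (z⁴ + z + 1)·(z) = z⁵ + z² + z.
Reduce using z⁵ ≡ z³ + z² + z + 1 (mod z⁵ + z³ + z² + z + 1).
Reduced: z³ + 1.

z^3 + 1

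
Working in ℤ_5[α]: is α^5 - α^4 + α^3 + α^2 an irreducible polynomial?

No

Write h(α) = α^5 - α^4 + α^3 + α^2.
Check for roots in ℤ_5: h(0) = 0 → root; h(1) = 2; h(2) = 3; h(3) = 3; h(4) = 3.
h(0) = 0, so (α) divides h(α); h is reducible.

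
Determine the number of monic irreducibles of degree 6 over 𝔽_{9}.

By the necklace-counting formula, N_9(6) = (1/6) Σ_{d|6} μ(6/d)·9^d.
Divisors of 6: 1, 2, 3, 6; μ(6/d) for each: 1, -1, -1, 1.
Σ = 9^1 − 9^2 − 9^3 + 9^6 = 530640.
N = 530640/6 = 88440.

88440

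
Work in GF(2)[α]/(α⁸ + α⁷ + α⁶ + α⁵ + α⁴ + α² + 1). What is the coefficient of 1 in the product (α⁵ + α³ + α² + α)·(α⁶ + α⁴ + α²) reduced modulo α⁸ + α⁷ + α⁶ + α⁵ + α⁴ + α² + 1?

Multiply in GF(2)[α]: (α⁵ + α³ + α² + α)·(α⁶ + α⁴ + α²) = α¹¹ + α⁸ + α⁷ + α⁶ + α⁴ + α³.
Reduce using α⁸ ≡ α⁷ + α⁶ + α⁵ + α⁴ + α² + 1 (mod α⁸ + α⁷ + α⁶ + α⁵ + α⁴ + α² + 1).
Reduced: α⁶ + α⁴ + 1.

1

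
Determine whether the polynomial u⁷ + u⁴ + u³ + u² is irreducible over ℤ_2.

No

Write h(u) = u⁷ + u⁴ + u³ + u².
Check for roots in ℤ_2: h(0) = 0 → root; h(1) = 0 → root.
h(0) = 0, so (u) divides h(u); h is reducible.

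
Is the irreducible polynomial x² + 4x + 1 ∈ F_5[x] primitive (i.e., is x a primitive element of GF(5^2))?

No

Write f(x) = x² + 4x + 1.
|GF(5^2)^×| = 5^2 − 1 = 24. Prime factorization: 24 = 2^3·3.
f is primitive ⇔ x has order 24 in GF(5)[x]/(f), i.e. x^(24/q) ≠ 1 for each prime q | 24.
x^(12) mod f = 1
x^(8) mod f = x + 4.
Since x^(12) = 1, the order of x divides 12 < 24; not primitive.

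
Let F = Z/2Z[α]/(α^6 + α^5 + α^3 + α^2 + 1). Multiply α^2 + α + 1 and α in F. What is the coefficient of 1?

Multiply in Z/2Z[α]: (α^2 + α + 1)·(α) = α^3 + α^2 + α.
Reduced: α^3 + α^2 + α.

0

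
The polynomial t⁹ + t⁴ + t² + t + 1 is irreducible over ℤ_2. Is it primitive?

No

Write f(t) = t⁹ + t⁴ + t² + t + 1.
|GF(2^9)^×| = 2^9 − 1 = 511. Prime factorization: 511 = 7·73.
f is primitive ⇔ t has order 511 in GF(2)[t]/(f), i.e. t^(511/q) ≠ 1 for each prime q | 511.
t^(73) mod f = 1
t^(7) mod f = t⁷.
Since t^(73) = 1, the order of t divides 73 < 511; not primitive.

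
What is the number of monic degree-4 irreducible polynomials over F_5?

By the necklace-counting formula, N_5(4) = (1/4) Σ_{d|4} μ(4/d)·5^d.
Divisors of 4: 1, 2, 4; μ(4/d) for each: 0, -1, 1.
Σ = − 5^2 + 5^4 = 600.
N = 600/4 = 150.

150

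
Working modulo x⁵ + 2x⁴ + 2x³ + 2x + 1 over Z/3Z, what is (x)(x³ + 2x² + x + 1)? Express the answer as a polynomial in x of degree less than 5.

x^4 + 2x^3 + x^2 + x

Multiply in Z/3Z[x]: (x)·(x³ + 2x² + x + 1) = x⁴ + 2x³ + x² + x.
Reduced: x⁴ + 2x³ + x² + x.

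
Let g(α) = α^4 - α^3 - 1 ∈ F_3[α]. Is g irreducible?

Yes

Check for roots in F_3: g(0) = 2; g(1) = 2; g(2) = 1.
No roots, so no linear factors.
Monic irreducibles of degree 2 over GF(3): α^2 + 1, α^2 + α - 1, α^2 - α - 1.
None of them divide g (all give nonzero remainder).
No irreducible factor of degree ≤ 2 exists, so g is irreducible over GF(3).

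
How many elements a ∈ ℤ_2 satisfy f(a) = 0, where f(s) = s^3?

Evaluate at each of the 2 elements of ℤ_2:
f(0) = 0 → root; f(1) = 1.
Roots: {0}.

1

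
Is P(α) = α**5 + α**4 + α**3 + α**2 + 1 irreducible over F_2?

Yes

Check for roots in F_2: P(0) = 1; P(1) = 1.
No roots, so no linear factors.
Monic irreducibles of degree 2 over GF(2): α**2 + α + 1.
None of them divide P (all give nonzero remainder).
No irreducible factor of degree ≤ 2 exists, so P is irreducible over GF(2).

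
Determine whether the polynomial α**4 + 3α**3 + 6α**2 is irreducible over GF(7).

Write f(α) = α**4 + 3α**3 + 6α**2.
Check for roots in GF(7): f(0) = 0 → root; f(1) = 3; f(2) = 1; f(3) = 6; f(4) = 5; f(5) = 2; f(6) = 4.
f(0) = 0, so (α) divides f(α); f is reducible.

No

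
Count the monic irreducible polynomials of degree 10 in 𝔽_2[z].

x^(2^10) − x is the product of all monic irreducibles of degree dividing 10; Möbius inversion gives N = (1/10) Σ μ(10/d)·2^d.
Divisors of 10: 1, 2, 5, 10; μ(10/d) for each: 1, -1, -1, 1.
Σ = 2^1 − 2^2 − 2^5 + 2^10 = 990.
N = 990/10 = 99.

99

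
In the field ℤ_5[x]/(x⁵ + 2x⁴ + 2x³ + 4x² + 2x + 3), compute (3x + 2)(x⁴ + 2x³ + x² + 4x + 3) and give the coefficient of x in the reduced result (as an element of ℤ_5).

Multiply in ℤ_5[x]: (3x + 2)·(x⁴ + 2x³ + x² + 4x + 3) = 3x⁵ + 3x⁴ + 2x³ + 4x² + 2x + 1.
Reduce using x⁵ ≡ 3x⁴ + 3x³ + x² + 3x + 2 (mod x⁵ + 2x⁴ + 2x³ + 4x² + 2x + 3).
Reduced: 2x⁴ + x³ + 2x² + x + 2.

1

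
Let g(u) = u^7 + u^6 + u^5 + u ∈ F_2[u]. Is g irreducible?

Check for roots in F_2: g(0) = 0 → root; g(1) = 0 → root.
g(0) = 0, so (u) divides g(u); g is reducible.

No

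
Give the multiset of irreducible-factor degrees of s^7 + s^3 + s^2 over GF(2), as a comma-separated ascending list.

Write f(s) = s^7 + s^3 + s^2.
Roots in GF(2): f(0) = 0 → root; f(1) = 1.
Linear factors from roots: (s).
Complete factorization: f(s) = (s)^2·(s^2 + s + 1)·(s^3 + s^2 + 1).
Factor degrees with multiplicity: 1 + 1 + 2 + 3 = 7.

1, 1, 2, 3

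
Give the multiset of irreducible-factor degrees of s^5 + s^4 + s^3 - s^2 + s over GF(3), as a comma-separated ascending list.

1, 1, 1, 2

Write f(s) = s^5 + s^4 + s^3 - s^2 + s.
Roots in GF(3): f(0) = 0 → root; f(1) = 0 → root; f(2) = 0 → root.
Linear factors from roots: (s), (s - 1), (s + 1).
Complete factorization: f(s) = (s)·(s + 1)·(s - 1)·(s^2 + s - 1).
Factor degrees with multiplicity: 1 + 1 + 1 + 2 = 5.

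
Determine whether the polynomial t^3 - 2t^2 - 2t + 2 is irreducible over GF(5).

No

Write h(t) = t^3 - 2t^2 - 2t + 2.
Check for roots in GF(5): h(0) = 2; h(1) = 4; h(2) = 3; h(3) = 0 → root; h(4) = 1.
h(3) = 0, so (t − 3) divides h(t); h is reducible.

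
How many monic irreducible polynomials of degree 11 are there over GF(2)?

186

Gauss's count: N_{2}(11) = (1/11) Σ_{d|11} μ(11/d)·2^d.
Divisors of 11: 1, 11; μ(11/d) for each: -1, 1.
Σ = − 2^1 + 2^11 = 2046.
N = 2046/11 = 186.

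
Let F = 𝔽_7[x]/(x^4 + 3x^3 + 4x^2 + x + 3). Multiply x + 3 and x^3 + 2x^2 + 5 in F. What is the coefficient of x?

Multiply in 𝔽_7[x]: (x + 3)·(x^3 + 2x^2 + 5) = x^4 + 5x^3 + 6x^2 + 5x + 1.
Reduce using x^4 ≡ 4x^3 + 3x^2 + 6x + 4 (mod x^4 + 3x^3 + 4x^2 + x + 3).
Reduced: 2x^3 + 2x^2 + 4x + 5.

4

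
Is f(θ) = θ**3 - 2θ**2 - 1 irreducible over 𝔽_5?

Yes

Check for roots in 𝔽_5: f(0) = 4; f(1) = 3; f(2) = 4; f(3) = 3; f(4) = 1.
No roots. A degree-3 polynomial over a field with no linear factor is irreducible.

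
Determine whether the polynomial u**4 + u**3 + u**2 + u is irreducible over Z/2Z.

Write h(u) = u**4 + u**3 + u**2 + u.
Check for roots in Z/2Z: h(0) = 0 → root; h(1) = 0 → root.
h(0) = 0, so (u) divides h(u); h is reducible.

No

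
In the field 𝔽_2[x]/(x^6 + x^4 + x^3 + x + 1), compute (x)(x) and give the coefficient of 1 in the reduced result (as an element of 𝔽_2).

Multiply in 𝔽_2[x]: (x)·(x) = x^2.
Reduced: x^2.

0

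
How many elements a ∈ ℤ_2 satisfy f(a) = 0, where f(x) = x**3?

Evaluate at each of the 2 elements of ℤ_2:
f(0) = 0 → root; f(1) = 1.
Roots: {0}.

1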